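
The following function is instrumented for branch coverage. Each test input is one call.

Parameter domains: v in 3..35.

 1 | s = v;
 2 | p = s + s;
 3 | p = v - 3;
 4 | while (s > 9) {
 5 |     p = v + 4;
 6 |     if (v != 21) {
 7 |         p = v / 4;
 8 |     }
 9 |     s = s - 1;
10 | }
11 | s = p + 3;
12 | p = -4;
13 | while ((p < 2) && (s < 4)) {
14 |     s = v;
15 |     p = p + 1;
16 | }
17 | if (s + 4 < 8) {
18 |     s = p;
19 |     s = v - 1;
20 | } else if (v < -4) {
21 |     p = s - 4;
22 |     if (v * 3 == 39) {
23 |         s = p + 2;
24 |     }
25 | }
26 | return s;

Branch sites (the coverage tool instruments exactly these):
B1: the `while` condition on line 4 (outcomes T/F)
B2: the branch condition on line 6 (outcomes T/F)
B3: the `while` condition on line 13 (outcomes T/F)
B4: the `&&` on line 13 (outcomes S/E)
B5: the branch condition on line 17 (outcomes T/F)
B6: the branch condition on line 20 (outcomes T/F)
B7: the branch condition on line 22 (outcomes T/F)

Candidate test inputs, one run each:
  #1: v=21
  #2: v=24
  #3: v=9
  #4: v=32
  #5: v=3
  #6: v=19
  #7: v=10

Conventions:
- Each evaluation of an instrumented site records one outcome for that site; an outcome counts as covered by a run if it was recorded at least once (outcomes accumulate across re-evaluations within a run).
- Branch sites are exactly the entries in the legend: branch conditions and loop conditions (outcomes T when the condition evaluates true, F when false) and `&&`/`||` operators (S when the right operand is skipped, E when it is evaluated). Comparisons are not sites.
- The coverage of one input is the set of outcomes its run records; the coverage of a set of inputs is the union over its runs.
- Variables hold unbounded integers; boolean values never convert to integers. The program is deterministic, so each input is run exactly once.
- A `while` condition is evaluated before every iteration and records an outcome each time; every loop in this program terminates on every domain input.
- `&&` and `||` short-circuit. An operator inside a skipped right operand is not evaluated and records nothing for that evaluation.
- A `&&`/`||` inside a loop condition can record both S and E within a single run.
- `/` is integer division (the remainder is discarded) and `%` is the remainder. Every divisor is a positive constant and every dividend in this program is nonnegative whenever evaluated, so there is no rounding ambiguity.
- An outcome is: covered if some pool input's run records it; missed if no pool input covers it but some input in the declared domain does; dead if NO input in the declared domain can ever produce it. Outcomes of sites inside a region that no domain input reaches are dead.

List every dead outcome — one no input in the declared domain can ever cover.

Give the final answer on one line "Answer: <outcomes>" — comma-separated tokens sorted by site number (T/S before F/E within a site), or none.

sweeping the full domain (33 inputs) for each outcome:
  B6=T: no domain input ever produces it -> dead
  B7=T: no domain input ever produces it -> dead
  B7=F: no domain input ever produces it -> dead
  reachable outcomes have witnesses, e.g. B1=T (e.g. v=10), B1=F (e.g. v=3), B2=T (e.g. v=10), B2=F (e.g. v=21)

Answer: B6=T, B7=T, B7=F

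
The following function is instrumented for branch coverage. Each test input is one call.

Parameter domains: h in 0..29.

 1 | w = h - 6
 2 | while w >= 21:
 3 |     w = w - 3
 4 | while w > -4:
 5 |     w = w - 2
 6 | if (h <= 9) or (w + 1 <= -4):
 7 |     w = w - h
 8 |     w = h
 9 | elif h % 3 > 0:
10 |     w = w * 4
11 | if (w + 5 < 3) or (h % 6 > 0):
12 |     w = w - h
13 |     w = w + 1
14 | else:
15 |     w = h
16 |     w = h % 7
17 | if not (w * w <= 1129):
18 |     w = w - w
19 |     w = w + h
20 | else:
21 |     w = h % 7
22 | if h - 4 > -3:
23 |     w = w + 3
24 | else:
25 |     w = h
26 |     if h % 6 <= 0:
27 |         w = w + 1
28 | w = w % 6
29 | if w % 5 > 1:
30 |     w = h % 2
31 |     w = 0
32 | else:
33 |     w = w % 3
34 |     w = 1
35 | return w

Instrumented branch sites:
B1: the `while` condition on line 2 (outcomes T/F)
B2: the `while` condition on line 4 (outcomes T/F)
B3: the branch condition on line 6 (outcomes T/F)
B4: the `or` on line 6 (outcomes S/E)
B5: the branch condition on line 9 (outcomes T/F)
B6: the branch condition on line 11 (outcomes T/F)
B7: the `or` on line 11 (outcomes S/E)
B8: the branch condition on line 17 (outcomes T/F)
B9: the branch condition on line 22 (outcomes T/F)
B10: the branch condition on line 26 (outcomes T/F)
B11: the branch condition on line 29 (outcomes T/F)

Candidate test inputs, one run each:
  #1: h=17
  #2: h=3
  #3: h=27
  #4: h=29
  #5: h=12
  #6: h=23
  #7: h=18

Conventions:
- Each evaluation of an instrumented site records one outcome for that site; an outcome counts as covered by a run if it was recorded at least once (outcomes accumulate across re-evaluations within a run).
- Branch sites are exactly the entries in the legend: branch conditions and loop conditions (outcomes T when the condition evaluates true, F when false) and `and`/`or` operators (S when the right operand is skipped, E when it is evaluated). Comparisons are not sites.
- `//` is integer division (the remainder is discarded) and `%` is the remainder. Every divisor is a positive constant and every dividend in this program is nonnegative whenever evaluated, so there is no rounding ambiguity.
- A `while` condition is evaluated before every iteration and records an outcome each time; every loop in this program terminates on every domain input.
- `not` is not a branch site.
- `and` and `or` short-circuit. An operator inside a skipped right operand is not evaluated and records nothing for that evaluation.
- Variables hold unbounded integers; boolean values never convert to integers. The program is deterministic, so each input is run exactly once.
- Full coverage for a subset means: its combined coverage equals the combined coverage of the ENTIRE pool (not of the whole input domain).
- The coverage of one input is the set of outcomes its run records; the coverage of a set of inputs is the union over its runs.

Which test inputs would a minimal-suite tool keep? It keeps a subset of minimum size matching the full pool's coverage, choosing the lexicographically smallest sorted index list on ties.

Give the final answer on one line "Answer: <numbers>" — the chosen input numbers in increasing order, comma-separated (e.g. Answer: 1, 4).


input #1 (h=17): events B1->F, B2->T, B2->T, B2->T, B2->T, B2->T, B2->T, B2->T, B2->T, B2->F, B4->E, B3->T, B7->E, B6->T, ...; covers B1=F, B2=T, B2=F, B3=T, B4=E, B6=T, B7=E, B8=F, B9=T, B11=F
input #2 (h=3): events B1->F, B2->T, B2->F, B4->S, B3->T, B7->E, B6->T, B8->F, B9->T, B11->F; covers B1=F, B2=T, B2=F, B3=T, B4=S, B6=T, B7=E, B8=F, B9=T, B11=F
input #3 (h=27): events B1->T, B1->F, B2->T, B2->T, B2->T, B2->T, B2->T, B2->T, B2->T, B2->T, B2->T, B2->T, B2->T, B2->F, ...; covers B1=T, B1=F, B2=T, B2=F, B3=F, B4=E, B5=F, B6=T, B7=S, B8=F, B9=T, B11=T
input #4 (h=29): events B1->T, B1->F, B2->T, B2->T, B2->T, B2->T, B2->T, B2->T, B2->T, B2->T, B2->T, B2->T, B2->T, B2->T, ...; covers B1=T, B1=F, B2=T, B2=F, B3=F, B4=E, B5=T, B6=T, B7=S, B8=T, B9=T, B11=T
input #5 (h=12): events B1->F, B2->T, B2->T, B2->T, B2->T, B2->T, B2->F, B4->E, B3->F, B5->F, B7->S, B6->T, B8->F, B9->T, ...; covers B1=F, B2=T, B2=F, B3=F, B4=E, B5=F, B6=T, B7=S, B8=F, B9=T, B11=T
input #6 (h=23): events B1->F, B2->T, B2->T, B2->T, B2->T, B2->T, B2->T, B2->T, B2->T, B2->T, B2->T, B2->T, B2->F, B4->E, ...; covers B1=F, B2=T, B2=F, B3=T, B4=E, B6=T, B7=E, B8=F, B9=T, B11=F
input #7 (h=18): events B1->F, B2->T, B2->T, B2->T, B2->T, B2->T, B2->T, B2->T, B2->T, B2->F, B4->E, B3->F, B5->F, B7->S, ...; covers B1=F, B2=T, B2=F, B3=F, B4=E, B5=F, B6=T, B7=S, B8=F, B9=T, B11=F
together the pool reaches 18 outcomes: B1=T, B1=F, B2=T, B2=F, B3=T, B3=F, B4=S, B4=E, B5=T, B5=F, B6=T, B7=S, B7=E, B8=T, B8=F, B9=T, B11=T, B11=F
checked all size-1 subsets: none covers 18 outcomes (max 12/18)
checked all size-2 subsets: none covers 18 outcomes (max 17/18)
the canonical winner is {2, 3, 4}: size 3, full 18-outcome coverage, earliest index list among size-3 covers
Answer: 2, 3, 4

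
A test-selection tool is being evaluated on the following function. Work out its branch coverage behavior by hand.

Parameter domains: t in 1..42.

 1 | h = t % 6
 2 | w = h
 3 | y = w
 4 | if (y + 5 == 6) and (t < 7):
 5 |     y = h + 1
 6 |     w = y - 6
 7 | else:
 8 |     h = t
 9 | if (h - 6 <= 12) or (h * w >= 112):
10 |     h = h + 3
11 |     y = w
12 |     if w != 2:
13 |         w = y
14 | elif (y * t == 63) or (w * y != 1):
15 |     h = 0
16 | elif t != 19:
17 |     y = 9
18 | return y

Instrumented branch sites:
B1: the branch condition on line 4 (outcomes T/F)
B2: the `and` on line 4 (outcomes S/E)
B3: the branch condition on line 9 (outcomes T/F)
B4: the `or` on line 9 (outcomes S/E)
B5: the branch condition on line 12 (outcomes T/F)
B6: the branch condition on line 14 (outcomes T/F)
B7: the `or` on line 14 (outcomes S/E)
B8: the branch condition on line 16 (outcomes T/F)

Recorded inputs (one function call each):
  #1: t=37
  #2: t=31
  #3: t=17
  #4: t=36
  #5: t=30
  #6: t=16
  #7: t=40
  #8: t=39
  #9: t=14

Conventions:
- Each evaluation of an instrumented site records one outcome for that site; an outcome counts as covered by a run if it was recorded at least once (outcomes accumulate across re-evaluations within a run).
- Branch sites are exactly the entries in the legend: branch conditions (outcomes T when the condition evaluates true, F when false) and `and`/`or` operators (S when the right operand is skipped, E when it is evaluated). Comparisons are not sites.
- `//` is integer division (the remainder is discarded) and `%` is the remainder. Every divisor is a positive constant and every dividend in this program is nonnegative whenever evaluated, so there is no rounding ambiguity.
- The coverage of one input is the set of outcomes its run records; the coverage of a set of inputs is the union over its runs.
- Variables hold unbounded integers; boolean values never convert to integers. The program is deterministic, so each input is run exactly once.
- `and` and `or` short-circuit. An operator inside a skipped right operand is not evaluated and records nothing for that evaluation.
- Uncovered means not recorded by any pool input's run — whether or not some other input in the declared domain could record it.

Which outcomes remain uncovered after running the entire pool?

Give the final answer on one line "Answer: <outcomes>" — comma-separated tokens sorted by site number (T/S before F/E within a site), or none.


test 1 (t=37) fires B2->E, B1->F, B4->E, B3->F, B7->E, B6->F, B8->T; hits B1=F, B2=E, B3=F, B4=E, B6=F, B7=E, B8=T
test 2 (t=31) fires B2->E, B1->F, B4->E, B3->F, B7->E, B6->F, B8->T; hits B1=F, B2=E, B3=F, B4=E, B6=F, B7=E, B8=T
test 3 (t=17) fires B2->S, B1->F, B4->S, B3->T, B5->T; hits B1=F, B2=S, B3=T, B4=S, B5=T
test 4 (t=36) fires B2->S, B1->F, B4->E, B3->F, B7->E, B6->T; hits B1=F, B2=S, B3=F, B4=E, B6=T, B7=E
test 5 (t=30) fires B2->S, B1->F, B4->E, B3->F, B7->E, B6->T; hits B1=F, B2=S, B3=F, B4=E, B6=T, B7=E
test 6 (t=16) fires B2->S, B1->F, B4->S, B3->T, B5->T; hits B1=F, B2=S, B3=T, B4=S, B5=T
test 7 (t=40) fires B2->S, B1->F, B4->E, B3->T, B5->T; hits B1=F, B2=S, B3=T, B4=E, B5=T
test 8 (t=39) fires B2->S, B1->F, B4->E, B3->T, B5->T; hits B1=F, B2=S, B3=T, B4=E, B5=T
test 9 (t=14) fires B2->S, B1->F, B4->S, B3->T, B5->F; hits B1=F, B2=S, B3=T, B4=S, B5=F
union over the pool: B1=F, B2=S, B2=E, B3=T, B3=F, B4=S, B4=E, B5=T, B5=F, B6=T, B6=F, B7=E, B8=T
uncovered (3 of 16): B1=T, B7=S, B8=F
Answer: B1=T, B7=S, B8=F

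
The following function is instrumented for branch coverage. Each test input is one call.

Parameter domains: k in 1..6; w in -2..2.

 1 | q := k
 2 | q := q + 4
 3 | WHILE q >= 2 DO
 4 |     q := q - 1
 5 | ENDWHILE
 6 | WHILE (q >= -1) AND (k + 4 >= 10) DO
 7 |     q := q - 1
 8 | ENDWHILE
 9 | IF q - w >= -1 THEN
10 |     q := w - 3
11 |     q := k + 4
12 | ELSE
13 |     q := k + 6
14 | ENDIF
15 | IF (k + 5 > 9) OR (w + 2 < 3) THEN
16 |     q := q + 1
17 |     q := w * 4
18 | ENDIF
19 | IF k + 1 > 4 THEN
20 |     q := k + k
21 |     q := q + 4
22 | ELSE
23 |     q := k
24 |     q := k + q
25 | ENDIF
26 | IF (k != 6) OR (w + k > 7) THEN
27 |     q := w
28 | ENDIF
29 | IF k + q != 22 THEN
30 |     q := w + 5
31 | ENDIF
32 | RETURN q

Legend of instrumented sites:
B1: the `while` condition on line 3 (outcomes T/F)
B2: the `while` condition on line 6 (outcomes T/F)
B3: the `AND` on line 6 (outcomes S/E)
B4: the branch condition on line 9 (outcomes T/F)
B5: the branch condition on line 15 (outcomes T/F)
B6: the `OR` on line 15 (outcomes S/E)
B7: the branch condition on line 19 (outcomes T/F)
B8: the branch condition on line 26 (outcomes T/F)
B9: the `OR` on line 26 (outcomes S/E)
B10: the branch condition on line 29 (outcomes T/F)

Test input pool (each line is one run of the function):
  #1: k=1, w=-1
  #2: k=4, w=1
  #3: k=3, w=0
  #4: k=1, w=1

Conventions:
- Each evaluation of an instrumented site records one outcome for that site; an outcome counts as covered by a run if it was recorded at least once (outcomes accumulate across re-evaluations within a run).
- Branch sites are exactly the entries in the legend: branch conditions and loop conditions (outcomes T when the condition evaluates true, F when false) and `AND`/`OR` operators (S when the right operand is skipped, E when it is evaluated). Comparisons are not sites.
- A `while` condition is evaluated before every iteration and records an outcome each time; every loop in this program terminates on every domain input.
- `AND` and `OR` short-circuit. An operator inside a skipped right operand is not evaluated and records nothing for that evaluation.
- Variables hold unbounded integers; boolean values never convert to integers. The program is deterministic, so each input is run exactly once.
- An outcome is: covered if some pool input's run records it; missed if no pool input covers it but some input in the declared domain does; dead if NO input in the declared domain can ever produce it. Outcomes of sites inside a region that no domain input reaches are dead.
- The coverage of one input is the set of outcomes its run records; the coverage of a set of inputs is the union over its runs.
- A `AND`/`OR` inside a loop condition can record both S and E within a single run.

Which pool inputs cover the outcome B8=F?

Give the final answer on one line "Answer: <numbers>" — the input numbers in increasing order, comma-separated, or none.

input #1 (k=1, w=-1): does not record B8=F
input #2 (k=4, w=1): does not record B8=F
input #3 (k=3, w=0): does not record B8=F
input #4 (k=1, w=1): does not record B8=F

Answer: none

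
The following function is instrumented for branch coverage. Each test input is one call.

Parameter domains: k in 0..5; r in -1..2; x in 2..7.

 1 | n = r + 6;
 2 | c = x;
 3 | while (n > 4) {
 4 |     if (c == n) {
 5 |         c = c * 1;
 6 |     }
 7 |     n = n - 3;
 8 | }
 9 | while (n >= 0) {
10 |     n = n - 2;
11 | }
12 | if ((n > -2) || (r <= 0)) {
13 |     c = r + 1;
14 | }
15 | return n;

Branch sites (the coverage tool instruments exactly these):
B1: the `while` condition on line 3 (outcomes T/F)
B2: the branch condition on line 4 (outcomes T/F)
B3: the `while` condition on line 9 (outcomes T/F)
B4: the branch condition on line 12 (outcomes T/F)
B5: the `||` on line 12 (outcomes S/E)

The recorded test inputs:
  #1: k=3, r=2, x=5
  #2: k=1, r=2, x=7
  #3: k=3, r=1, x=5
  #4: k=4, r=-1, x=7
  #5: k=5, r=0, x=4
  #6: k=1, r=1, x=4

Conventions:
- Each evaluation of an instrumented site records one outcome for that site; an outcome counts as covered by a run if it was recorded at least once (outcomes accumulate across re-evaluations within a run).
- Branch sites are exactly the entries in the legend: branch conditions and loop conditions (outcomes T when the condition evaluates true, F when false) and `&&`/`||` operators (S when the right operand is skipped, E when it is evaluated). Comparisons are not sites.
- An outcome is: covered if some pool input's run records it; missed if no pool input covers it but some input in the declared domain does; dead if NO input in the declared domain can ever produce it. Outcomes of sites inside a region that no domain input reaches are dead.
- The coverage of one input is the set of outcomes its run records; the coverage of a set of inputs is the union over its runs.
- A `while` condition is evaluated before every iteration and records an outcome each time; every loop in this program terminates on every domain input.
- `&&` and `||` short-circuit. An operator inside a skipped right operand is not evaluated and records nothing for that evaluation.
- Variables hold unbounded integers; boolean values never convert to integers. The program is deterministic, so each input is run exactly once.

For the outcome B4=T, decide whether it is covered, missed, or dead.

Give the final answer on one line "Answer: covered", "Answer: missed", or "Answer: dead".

B4=T is recorded by pool input(s) 4, 5 -> covered

Answer: covered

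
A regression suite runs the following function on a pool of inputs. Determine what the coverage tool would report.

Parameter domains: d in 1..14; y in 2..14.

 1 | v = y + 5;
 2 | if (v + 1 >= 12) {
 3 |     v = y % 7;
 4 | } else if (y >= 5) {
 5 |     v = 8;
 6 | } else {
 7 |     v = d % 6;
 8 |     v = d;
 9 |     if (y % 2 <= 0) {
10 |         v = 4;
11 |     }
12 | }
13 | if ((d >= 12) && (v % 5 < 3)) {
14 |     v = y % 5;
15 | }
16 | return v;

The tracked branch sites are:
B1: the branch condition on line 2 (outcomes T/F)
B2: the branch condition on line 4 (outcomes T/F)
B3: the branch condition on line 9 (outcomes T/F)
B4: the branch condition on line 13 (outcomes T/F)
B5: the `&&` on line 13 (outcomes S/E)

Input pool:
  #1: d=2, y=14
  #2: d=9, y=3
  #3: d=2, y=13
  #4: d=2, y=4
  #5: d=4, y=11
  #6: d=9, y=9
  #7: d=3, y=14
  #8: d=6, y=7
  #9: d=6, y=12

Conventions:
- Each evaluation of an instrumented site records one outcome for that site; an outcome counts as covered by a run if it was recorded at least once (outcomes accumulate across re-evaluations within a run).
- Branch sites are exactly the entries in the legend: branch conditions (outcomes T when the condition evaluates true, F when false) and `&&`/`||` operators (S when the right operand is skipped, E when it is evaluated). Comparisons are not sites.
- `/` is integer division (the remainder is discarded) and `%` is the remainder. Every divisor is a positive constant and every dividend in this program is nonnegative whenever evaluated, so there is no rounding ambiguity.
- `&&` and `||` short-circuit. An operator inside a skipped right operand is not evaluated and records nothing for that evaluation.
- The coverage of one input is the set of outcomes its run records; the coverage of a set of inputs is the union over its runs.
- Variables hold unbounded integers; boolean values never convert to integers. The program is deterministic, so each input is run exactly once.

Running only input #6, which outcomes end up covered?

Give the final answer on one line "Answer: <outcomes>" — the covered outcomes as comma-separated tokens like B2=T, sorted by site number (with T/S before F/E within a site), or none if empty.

Simulating input #6 (d=9, y=9) step by step:
  B1->T, B5->S, B4->F
collecting distinct outcomes: B1=T, B4=F, B5=S

Answer: B1=T, B4=F, B5=S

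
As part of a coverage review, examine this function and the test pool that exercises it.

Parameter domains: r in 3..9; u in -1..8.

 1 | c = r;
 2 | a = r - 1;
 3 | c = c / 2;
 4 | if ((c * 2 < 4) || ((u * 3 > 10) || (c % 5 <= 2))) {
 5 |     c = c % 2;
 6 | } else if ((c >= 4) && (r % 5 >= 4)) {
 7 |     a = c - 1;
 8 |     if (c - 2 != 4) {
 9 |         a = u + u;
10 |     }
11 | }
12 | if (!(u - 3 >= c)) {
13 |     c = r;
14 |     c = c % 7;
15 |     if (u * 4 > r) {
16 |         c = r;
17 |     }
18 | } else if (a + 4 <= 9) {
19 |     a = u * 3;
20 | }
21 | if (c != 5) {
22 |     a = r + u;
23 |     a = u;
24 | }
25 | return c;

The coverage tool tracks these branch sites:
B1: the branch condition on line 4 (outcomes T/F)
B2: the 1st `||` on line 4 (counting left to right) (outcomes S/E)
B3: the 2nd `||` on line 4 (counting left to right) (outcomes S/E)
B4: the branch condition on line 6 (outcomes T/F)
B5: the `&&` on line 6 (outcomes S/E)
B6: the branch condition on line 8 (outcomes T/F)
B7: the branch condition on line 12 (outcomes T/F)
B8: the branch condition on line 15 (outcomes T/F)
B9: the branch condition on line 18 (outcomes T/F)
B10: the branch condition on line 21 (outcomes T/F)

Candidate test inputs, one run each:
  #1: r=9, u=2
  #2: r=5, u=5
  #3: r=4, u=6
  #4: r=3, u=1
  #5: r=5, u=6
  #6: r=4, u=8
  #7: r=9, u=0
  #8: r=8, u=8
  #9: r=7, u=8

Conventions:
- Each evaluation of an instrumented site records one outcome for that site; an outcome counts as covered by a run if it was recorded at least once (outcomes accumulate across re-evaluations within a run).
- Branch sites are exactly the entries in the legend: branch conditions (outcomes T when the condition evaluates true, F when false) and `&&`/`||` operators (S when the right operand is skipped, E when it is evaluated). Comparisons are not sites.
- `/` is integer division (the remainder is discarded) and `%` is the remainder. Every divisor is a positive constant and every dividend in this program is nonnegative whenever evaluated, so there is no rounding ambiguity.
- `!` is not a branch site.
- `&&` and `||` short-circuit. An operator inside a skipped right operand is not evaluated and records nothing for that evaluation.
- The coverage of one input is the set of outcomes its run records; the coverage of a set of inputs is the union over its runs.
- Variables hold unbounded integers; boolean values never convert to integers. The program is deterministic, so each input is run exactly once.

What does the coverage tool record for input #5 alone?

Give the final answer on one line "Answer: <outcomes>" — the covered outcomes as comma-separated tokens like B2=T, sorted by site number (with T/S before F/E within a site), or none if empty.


Simulating input #5 (r=5, u=6) step by step:
  B2->E, B3->S, B1->T, B7->F, B9->T, B10->T
distinct outcomes covered: B1=T, B2=E, B3=S, B7=F, B9=T, B10=T
Answer: B1=T, B2=E, B3=S, B7=F, B9=T, B10=T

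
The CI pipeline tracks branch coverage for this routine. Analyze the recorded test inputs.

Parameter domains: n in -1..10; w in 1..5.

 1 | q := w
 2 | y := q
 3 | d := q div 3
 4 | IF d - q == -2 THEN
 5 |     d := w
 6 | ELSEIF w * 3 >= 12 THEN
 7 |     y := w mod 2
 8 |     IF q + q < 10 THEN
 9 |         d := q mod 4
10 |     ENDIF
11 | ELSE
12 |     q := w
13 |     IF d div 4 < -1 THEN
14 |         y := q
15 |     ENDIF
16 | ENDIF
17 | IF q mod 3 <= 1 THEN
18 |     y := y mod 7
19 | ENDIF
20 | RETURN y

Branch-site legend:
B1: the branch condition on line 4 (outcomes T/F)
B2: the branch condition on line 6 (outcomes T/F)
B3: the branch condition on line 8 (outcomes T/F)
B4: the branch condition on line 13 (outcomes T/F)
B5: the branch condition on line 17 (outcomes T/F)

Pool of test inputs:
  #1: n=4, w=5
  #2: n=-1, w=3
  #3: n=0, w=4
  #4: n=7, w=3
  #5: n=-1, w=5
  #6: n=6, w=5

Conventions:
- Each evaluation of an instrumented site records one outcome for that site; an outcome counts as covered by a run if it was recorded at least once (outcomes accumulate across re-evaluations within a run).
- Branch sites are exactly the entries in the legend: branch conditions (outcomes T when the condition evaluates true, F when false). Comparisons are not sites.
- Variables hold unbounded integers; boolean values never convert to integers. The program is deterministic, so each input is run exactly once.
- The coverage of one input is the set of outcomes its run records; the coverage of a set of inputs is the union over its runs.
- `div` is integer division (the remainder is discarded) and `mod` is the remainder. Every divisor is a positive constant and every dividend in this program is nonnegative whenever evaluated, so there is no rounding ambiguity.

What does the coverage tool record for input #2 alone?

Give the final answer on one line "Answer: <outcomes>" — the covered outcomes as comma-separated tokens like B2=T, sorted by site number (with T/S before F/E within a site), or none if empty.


Simulating input #2 (n=-1, w=3) step by step:
  B1->T, B5->T
as a set, this run covers: B1=T, B5=T
Answer: B1=T, B5=T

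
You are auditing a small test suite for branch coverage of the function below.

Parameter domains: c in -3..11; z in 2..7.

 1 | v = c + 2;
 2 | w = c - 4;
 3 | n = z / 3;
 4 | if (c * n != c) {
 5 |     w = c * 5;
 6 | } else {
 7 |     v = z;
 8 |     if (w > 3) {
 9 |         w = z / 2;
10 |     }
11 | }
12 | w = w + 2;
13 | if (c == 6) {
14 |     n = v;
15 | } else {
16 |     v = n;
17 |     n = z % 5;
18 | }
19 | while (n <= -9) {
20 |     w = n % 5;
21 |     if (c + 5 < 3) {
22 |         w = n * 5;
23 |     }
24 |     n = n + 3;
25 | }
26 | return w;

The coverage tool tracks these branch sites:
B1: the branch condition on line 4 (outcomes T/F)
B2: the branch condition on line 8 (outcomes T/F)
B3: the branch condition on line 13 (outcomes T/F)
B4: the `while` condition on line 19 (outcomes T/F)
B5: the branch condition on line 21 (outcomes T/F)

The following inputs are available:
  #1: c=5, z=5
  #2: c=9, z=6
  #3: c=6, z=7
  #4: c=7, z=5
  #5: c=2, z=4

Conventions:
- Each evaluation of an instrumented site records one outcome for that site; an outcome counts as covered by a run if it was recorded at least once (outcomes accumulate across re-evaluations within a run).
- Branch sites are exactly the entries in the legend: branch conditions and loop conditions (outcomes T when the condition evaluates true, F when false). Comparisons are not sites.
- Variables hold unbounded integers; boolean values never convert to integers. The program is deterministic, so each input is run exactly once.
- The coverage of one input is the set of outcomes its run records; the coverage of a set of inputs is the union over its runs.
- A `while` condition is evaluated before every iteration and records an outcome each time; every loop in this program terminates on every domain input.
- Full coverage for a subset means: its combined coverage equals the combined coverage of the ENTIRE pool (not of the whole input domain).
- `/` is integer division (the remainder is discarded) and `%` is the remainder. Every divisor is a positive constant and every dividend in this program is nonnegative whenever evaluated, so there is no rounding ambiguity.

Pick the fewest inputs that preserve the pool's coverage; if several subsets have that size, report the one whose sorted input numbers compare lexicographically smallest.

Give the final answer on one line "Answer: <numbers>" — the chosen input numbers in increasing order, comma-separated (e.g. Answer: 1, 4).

#1 (c=5, z=5) -> B1->F, B2->F, B3->F, B4->F; covered: B1=F, B2=F, B3=F, B4=F
#2 (c=9, z=6) -> B1->T, B3->F, B4->F; covered: B1=T, B3=F, B4=F
#3 (c=6, z=7) -> B1->T, B3->T, B4->F; covered: B1=T, B3=T, B4=F
#4 (c=7, z=5) -> B1->F, B2->F, B3->F, B4->F; covered: B1=F, B2=F, B3=F, B4=F
#5 (c=2, z=4) -> B1->F, B2->F, B3->F, B4->F; covered: B1=F, B2=F, B3=F, B4=F
the full pool covers 6 outcomes: B1=T, B1=F, B2=F, B3=T, B3=F, B4=F
every size-1 subset falls short of the 6 outcomes (best: 4/6)
the canonical winner is {1, 3}: size 2, full 6-outcome coverage, earliest index list among size-2 covers

Answer: 1, 3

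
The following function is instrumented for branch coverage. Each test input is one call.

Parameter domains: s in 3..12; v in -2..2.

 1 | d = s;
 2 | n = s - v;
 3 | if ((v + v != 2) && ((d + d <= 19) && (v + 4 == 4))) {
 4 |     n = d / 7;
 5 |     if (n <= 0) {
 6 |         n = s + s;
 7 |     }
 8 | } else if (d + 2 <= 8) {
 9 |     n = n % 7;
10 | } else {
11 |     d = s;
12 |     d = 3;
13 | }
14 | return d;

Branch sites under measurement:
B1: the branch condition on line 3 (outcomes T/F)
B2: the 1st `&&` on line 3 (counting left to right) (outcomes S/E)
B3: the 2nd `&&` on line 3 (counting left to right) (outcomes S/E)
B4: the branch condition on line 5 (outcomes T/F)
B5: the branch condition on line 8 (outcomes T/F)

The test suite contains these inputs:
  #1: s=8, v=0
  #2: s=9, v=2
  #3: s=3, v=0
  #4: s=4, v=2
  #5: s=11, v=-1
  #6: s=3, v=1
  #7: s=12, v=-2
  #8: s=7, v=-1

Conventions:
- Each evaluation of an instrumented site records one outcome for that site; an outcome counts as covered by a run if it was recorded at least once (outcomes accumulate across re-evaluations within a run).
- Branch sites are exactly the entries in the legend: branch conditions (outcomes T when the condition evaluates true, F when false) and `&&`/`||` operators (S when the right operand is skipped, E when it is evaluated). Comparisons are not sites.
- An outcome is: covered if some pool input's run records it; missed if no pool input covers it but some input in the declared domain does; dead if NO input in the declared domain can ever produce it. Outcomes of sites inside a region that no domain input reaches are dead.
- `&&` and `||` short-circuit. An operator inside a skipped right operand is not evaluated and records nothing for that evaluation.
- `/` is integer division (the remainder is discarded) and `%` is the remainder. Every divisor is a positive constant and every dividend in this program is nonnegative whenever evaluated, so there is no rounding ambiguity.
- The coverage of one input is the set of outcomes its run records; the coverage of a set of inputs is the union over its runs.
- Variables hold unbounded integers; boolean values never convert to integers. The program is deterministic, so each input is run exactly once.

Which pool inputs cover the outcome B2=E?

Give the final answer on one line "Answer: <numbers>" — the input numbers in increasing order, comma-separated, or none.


input #1 (s=8, v=0): produces B2=E
input #2 (s=9, v=2): produces B2=E
input #3 (s=3, v=0): produces B2=E
input #4 (s=4, v=2): produces B2=E
input #5 (s=11, v=-1): produces B2=E
input #6 (s=3, v=1): does not produce B2=E
input #7 (s=12, v=-2): produces B2=E
input #8 (s=7, v=-1): produces B2=E
Answer: 1, 2, 3, 4, 5, 7, 8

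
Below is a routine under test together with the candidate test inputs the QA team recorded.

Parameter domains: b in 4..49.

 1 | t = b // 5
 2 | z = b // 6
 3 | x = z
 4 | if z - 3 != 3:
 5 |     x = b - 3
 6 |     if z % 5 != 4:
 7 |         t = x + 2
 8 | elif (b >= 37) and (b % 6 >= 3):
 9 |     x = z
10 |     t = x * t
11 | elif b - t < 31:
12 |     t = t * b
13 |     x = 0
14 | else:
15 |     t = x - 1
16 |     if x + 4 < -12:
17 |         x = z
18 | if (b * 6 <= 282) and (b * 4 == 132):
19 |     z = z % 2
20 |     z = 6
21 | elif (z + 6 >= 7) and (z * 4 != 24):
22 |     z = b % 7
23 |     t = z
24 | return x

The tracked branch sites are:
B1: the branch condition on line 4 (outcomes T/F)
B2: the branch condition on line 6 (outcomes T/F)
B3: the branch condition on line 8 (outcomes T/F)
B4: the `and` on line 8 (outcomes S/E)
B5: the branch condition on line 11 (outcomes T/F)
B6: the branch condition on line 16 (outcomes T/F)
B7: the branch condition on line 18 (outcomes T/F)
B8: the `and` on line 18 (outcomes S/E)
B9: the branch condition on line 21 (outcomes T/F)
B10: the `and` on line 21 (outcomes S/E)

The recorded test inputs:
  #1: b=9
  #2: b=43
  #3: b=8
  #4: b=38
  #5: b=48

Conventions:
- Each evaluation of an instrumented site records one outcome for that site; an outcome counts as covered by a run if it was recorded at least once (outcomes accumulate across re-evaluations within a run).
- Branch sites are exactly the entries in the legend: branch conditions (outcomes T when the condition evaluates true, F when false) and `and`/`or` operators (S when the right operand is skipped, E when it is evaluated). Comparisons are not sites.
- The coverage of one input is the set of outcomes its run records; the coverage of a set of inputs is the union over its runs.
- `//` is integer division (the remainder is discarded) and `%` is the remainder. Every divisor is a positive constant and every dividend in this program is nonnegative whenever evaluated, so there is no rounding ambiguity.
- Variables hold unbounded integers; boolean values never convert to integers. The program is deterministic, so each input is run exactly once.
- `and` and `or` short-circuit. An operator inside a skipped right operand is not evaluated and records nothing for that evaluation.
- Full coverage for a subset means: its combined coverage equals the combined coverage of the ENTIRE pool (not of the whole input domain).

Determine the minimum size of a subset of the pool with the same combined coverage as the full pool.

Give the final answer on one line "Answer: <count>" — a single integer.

#1 (b=9) -> covered: B1=T, B2=T, B7=F, B8=E, B9=T, B10=E
#2 (b=43) -> covered: B1=T, B2=T, B7=F, B8=E, B9=T, B10=E
#3 (b=8) -> covered: B1=T, B2=T, B7=F, B8=E, B9=T, B10=E
#4 (b=38) -> covered: B1=F, B3=F, B4=E, B5=F, B6=F, B7=F, B8=E, B9=F, B10=E
#5 (b=48) -> covered: B1=T, B2=T, B7=F, B8=S, B9=T, B10=E
union over all inputs: B1=T, B1=F, B2=T, B3=F, B4=E, B5=F, B6=F, B7=F, B8=S, B8=E, B9=T, B9=F, B10=E (13 outcomes)
size 1 is not enough: best union over all size-1 subsets is 9/13
at size 2, {4, 5} reaches all 13 outcomes; every lexicographically earlier size-2 subset fails

Answer: 2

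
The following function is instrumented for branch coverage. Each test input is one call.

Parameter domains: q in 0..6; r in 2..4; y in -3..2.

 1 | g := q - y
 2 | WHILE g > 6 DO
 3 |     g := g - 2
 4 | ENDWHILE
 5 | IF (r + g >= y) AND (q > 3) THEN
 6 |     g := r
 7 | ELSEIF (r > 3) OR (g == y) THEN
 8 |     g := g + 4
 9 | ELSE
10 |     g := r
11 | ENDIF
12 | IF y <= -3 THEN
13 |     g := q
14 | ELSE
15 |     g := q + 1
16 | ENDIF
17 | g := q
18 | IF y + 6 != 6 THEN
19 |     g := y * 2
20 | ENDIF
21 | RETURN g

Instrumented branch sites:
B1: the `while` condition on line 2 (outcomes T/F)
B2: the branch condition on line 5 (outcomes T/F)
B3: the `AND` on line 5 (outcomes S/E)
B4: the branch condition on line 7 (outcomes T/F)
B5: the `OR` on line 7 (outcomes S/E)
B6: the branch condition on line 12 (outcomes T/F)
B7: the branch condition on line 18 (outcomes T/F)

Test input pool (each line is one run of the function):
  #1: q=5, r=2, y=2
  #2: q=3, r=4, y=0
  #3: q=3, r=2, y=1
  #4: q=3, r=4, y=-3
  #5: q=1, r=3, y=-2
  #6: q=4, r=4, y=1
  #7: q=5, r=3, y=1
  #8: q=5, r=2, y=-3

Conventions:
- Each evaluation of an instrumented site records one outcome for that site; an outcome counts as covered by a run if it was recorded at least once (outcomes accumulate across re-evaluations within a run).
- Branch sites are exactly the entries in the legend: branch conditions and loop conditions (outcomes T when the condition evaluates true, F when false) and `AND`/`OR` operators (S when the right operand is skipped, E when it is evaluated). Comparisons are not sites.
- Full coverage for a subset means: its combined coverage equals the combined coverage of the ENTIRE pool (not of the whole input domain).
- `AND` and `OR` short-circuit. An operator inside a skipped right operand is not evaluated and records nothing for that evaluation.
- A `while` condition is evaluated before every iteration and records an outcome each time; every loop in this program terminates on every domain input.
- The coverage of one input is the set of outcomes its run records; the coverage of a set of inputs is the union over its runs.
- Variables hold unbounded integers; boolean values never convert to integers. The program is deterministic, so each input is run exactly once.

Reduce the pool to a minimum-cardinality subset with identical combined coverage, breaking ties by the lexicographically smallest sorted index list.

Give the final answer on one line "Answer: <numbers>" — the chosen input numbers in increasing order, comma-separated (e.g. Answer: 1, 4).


input #1 (q=5, r=2, y=2): events B1->F, B3->E, B2->T, B6->F, B7->T; covers B1=F, B2=T, B3=E, B6=F, B7=T
input #2 (q=3, r=4, y=0): events B1->F, B3->E, B2->F, B5->S, B4->T, B6->F, B7->F; covers B1=F, B2=F, B3=E, B4=T, B5=S, B6=F, B7=F
input #3 (q=3, r=2, y=1): events B1->F, B3->E, B2->F, B5->E, B4->F, B6->F, B7->T; covers B1=F, B2=F, B3=E, B4=F, B5=E, B6=F, B7=T
input #4 (q=3, r=4, y=-3): events B1->F, B3->E, B2->F, B5->S, B4->T, B6->T, B7->T; covers B1=F, B2=F, B3=E, B4=T, B5=S, B6=T, B7=T
input #5 (q=1, r=3, y=-2): events B1->F, B3->E, B2->F, B5->E, B4->F, B6->F, B7->T; covers B1=F, B2=F, B3=E, B4=F, B5=E, B6=F, B7=T
input #6 (q=4, r=4, y=1): events B1->F, B3->E, B2->T, B6->F, B7->T; covers B1=F, B2=T, B3=E, B6=F, B7=T
input #7 (q=5, r=3, y=1): events B1->F, B3->E, B2->T, B6->F, B7->T; covers B1=F, B2=T, B3=E, B6=F, B7=T
input #8 (q=5, r=2, y=-3): events B1->T, B1->F, B3->E, B2->T, B6->T, B7->T; covers B1=T, B1=F, B2=T, B3=E, B6=T, B7=T
union over all inputs: B1=T, B1=F, B2=T, B2=F, B3=E, B4=T, B4=F, B5=S, B5=E, B6=T, B6=F, B7=T, B7=F (13 outcomes)
size 1 is not enough: best union over all size-1 subsets is 7/13
size 2 is not enough: best union over all size-2 subsets is 11/13
inputs {2, 3, 8} (size 3) cover everything; no size-3 subset with a lexicographically smaller index list covers all 13
Answer: 2, 3, 8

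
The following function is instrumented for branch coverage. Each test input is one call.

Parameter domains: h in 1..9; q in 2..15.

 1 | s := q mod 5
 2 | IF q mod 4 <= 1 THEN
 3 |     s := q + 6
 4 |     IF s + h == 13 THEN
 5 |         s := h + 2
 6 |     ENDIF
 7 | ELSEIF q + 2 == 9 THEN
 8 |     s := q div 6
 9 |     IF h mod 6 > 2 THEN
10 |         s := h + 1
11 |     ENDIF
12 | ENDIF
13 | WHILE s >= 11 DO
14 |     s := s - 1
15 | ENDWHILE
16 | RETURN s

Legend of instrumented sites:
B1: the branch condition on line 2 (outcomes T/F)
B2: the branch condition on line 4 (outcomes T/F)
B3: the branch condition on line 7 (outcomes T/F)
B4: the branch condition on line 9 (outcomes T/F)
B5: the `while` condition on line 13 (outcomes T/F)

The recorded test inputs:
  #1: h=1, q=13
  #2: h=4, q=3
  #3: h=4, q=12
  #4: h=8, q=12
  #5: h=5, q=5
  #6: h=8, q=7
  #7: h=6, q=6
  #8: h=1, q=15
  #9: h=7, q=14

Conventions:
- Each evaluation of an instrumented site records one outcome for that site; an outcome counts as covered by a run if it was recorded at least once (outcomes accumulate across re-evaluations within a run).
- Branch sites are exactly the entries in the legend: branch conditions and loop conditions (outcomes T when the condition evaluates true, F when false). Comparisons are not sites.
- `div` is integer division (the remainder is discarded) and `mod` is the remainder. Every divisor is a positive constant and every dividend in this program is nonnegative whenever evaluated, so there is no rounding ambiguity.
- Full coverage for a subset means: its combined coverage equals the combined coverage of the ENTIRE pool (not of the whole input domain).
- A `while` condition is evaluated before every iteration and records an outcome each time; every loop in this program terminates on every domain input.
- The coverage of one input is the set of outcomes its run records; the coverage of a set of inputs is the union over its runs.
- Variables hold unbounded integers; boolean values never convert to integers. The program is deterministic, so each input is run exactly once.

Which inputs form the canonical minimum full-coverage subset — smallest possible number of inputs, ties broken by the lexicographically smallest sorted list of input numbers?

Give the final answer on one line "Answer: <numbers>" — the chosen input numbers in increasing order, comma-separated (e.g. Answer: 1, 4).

input #1, h=1, q=13: events B1->T, B2->F, B5->T, B5->T, B5->T, B5->T, B5->T, B5->T, B5->T, B5->T, B5->T, B5->F; outcomes B1=T, B2=F, B5=T, B5=F
input #2, h=4, q=3: events B1->F, B3->F, B5->F; outcomes B1=F, B3=F, B5=F
input #3, h=4, q=12: events B1->T, B2->F, B5->T, B5->T, B5->T, B5->T, B5->T, B5->T, B5->T, B5->T, B5->F; outcomes B1=T, B2=F, B5=T, B5=F
input #4, h=8, q=12: events B1->T, B2->F, B5->T, B5->T, B5->T, B5->T, B5->T, B5->T, B5->T, B5->T, B5->F; outcomes B1=T, B2=F, B5=T, B5=F
input #5, h=5, q=5: events B1->T, B2->F, B5->T, B5->F; outcomes B1=T, B2=F, B5=T, B5=F
input #6, h=8, q=7: events B1->F, B3->T, B4->F, B5->F; outcomes B1=F, B3=T, B4=F, B5=F
input #7, h=6, q=6: events B1->F, B3->F, B5->F; outcomes B1=F, B3=F, B5=F
input #8, h=1, q=15: events B1->F, B3->F, B5->F; outcomes B1=F, B3=F, B5=F
input #9, h=7, q=14: events B1->F, B3->F, B5->F; outcomes B1=F, B3=F, B5=F
the full pool covers 8 outcomes: B1=T, B1=F, B2=F, B3=T, B3=F, B4=F, B5=T, B5=F
every size-1 subset falls short of the 8 outcomes (best: 4/8)
every size-2 subset falls short of the 8 outcomes (best: 7/8)
size 3: inputs {1, 2, 6} cover all 8 outcomes, and no lexicographically smaller subset of this size does

Answer: 1, 2, 6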